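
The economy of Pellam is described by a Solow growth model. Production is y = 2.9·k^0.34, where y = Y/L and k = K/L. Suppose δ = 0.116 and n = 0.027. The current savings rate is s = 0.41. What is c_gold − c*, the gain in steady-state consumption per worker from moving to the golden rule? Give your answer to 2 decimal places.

Δc ≈ 0.08

The effective depreciation rate is n + δ = 0.027 + 0.116 = 0.143.
Current steady state (s = 0.41): k* = (0.41·2.9/0.143)^(1/0.66) ≈ 24.7574, y* = 2.9·24.7574^0.34 ≈ 8.6349, c* = (1−0.41)·8.6349 ≈ 5.0946.
At the golden rule the marginal product of capital equals n+δ: 0.34·2.9·k^(0.34−1) = 0.143. Solving, k_gold = (0.34·2.9/0.143)^(1/0.66) ≈ 18.6430.
y_gold = 2.9·18.6430^0.34 ≈ 7.8410, c_gold = y_gold − 0.143·k_gold ≈ 5.1751.
Gain: Δc = 5.1751 − 5.0946 ≈ 0.0805.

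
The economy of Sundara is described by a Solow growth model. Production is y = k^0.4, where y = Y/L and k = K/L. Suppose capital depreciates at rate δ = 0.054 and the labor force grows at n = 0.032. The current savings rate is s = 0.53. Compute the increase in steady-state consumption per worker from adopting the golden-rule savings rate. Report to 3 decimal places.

The effective depreciation rate is n + δ = 0.032 + 0.054 = 0.086.
Current steady state (s = 0.53): k* = (0.53/0.086)^(1/0.6) ≈ 20.7155, y* = 20.7155^0.4 ≈ 3.3614, c* = (1−0.53)·3.3614 ≈ 1.5799.
Golden rule sets MPK = n+δ: 0.4·k^(0.4−1) = 0.086, so k_gold = (0.4/0.086)^(1/0.6) ≈ 12.9599.
y_gold = 12.9599^0.4 ≈ 2.7864, c_gold = y_gold − 0.086·k_gold ≈ 1.6718.
Gain: Δc = 1.6718 − 1.5799 ≈ 0.0920.

Δc ≈ 0.092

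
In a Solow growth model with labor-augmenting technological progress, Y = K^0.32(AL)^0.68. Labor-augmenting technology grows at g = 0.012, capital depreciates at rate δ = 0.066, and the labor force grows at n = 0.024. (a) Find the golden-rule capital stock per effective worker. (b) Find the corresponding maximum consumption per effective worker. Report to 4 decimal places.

n + g + δ = 0.024 + 0.012 + 0.066 = 0.102.
Setting f'(k) = n+g+δ gives 0.32·k^(0.32−1) = 0.102, hence k_gold = (0.32/0.102)^(1/0.68) ≈ 5.3730.
y_gold = 5.3730^0.32 ≈ 1.7127; c_gold = y_gold − 0.102·k_gold ≈ 1.1646.

(a) k_gold ≈ 5.3730; (b) c_gold ≈ 1.1646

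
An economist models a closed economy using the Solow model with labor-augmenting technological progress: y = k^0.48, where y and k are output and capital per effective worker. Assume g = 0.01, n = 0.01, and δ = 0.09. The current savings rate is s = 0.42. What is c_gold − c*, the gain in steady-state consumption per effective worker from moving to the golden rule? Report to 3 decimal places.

Break-even investment rate: n + g + δ = 0.01 + 0.01 + 0.09 = 0.11.
Current steady state (s = 0.42): k* = (0.42/0.11)^(1/0.52) ≈ 13.1509, y* = 13.1509^0.48 ≈ 3.4443, c* = (1−0.42)·3.4443 ≈ 1.9977.
At the golden rule the marginal product of capital equals n+g+δ: 0.48·k^(0.48−1) = 0.11. Solving, k_gold = (0.48/0.11)^(1/0.52) ≈ 17.0011.
y_gold = 17.0011^0.48 ≈ 3.8961, c_gold = y_gold − 0.11·k_gold ≈ 2.0260.
Gain: Δc = 2.0260 − 1.9977 ≈ 0.0283.

Δc ≈ 0.028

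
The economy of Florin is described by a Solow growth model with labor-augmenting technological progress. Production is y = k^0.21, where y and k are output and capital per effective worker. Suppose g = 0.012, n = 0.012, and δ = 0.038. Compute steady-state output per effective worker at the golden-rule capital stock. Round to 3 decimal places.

Capital per effective worker breaks even when investment replaces (n + g + δ)·k; here n + g + δ = 0.062.
Setting f'(k) = n+g+δ gives 0.21·k^(0.21−1) = 0.062, hence k_gold = (0.21/0.062)^(1/0.79) ≈ 4.6845.
Output: y_gold = k_gold^0.21 = 4.6845^0.21 ≈ 1.3831.

y_gold ≈ 1.383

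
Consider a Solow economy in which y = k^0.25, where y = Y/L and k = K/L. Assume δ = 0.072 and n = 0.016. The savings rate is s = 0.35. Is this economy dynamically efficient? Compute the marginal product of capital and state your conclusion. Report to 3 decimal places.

dynamically inefficient; MPK ≈ 0.063

n + δ = 0.016 + 0.072 = 0.088.
Steady-state k*: s·k^0.25 = 0.088·k gives k* = (0.35/0.088)^(1/0.75) ≈ 6.3015.
MPK = 0.25·6.3015^(-0.75) ≈ 0.0629.
MPK < n+δ = 0.088, so the economy is dynamically inefficient (over-saving).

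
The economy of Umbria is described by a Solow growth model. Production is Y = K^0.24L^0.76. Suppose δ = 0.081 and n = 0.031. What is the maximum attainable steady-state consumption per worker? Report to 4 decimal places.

The effective depreciation rate is n + δ = 0.031 + 0.081 = 0.112.
At the golden rule the marginal product of capital equals n+δ: 0.24·k^(0.24−1) = 0.112. Solving, k_gold = (0.24/0.112)^(1/0.76) ≈ 2.7259.
y_gold = 2.7259^0.24 ≈ 1.2721.
c_gold = y_gold − (n+δ)·k_gold = 1.2721 − 0.112·2.7259 ≈ 0.9668.

c_gold ≈ 0.9668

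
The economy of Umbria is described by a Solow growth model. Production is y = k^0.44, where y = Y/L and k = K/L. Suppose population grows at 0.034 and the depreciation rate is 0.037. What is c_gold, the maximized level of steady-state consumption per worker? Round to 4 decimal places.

c_gold ≈ 2.3476

Break-even investment rate: n + δ = 0.034 + 0.037 = 0.071.
Golden rule sets MPK = n+δ: 0.44·k^(0.44−1) = 0.071, so k_gold = (0.44/0.071)^(1/0.56) ≈ 25.9796.
y_gold = 25.9796^0.44 ≈ 4.1922.
c_gold = y_gold − (n+δ)·k_gold = 4.1922 − 0.071·25.9796 ≈ 2.3476.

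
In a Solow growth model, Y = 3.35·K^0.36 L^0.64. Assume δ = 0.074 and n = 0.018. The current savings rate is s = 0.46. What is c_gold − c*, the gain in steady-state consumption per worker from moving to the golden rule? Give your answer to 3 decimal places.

n + δ = 0.018 + 0.074 = 0.092.
Current steady state (s = 0.46): k* = (0.46·3.35/0.092)^(1/0.64) ≈ 81.7567, y* = 3.35·81.7567^0.36 ≈ 16.3513, c* = (1−0.46)·16.3513 ≈ 8.8297.
Golden rule sets MPK = n+δ: 0.36·3.35·k^(0.36−1) = 0.092, so k_gold = (0.36·3.35/0.092)^(1/0.64) ≈ 55.7425.
y_gold = 3.35·55.7425^0.36 ≈ 14.2453, c_gold = y_gold − 0.092·k_gold ≈ 9.1170.
Gain: Δc = 9.1170 − 8.8297 ≈ 0.2873.

Δc ≈ 0.287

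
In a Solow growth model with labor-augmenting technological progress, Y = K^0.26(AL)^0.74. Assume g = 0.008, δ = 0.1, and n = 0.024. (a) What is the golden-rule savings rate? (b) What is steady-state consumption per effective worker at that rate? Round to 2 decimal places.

Break-even investment rate: n + g + δ = 0.024 + 0.008 + 0.1 = 0.132.
For Cobb-Douglas, s_gold equals capital's share: s_gold = 0.26.
At the golden rule the marginal product of capital equals n+g+δ: 0.26·k^(0.26−1) = 0.132. Solving, k_gold = (0.26/0.132)^(1/0.74) ≈ 2.4994.
y_gold = 2.4994^0.26 ≈ 1.2689; c_gold = (1−0.26)·y_gold ≈ 0.9390.

(a) s_gold = 0.26; (b) c_gold ≈ 0.94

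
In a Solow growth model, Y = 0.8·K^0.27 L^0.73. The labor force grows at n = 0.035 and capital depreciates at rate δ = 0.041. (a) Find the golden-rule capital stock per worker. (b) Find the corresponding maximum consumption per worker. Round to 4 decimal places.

(a) k_gold ≈ 4.1824; (b) c_gold ≈ 0.8594

The effective depreciation rate is n + δ = 0.035 + 0.041 = 0.076.
At the golden rule the marginal product of capital equals n+δ: 0.27·0.8·k^(0.27−1) = 0.076. Solving, k_gold = (0.27·0.8/0.076)^(1/0.73) ≈ 4.1824.
y_gold = 0.8·4.1824^0.27 ≈ 1.1773; c_gold = y_gold − 0.076·k_gold ≈ 0.8594.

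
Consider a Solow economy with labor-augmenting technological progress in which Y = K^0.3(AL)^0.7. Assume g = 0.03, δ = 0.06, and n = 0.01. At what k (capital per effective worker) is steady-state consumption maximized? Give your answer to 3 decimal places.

Capital per effective worker breaks even when investment replaces (n + g + δ)·k; here n + g + δ = 0.1.
Golden rule sets MPK = n+g+δ: 0.3·k^(0.3−1) = 0.1, so k_gold = (0.3/0.1)^(1/0.7) ≈ 4.8040.

k_gold ≈ 4.804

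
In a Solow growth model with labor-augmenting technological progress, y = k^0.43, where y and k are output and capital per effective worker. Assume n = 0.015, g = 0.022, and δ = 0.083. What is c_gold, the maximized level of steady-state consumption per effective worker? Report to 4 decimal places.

c_gold ≈ 1.4929

Capital per effective worker breaks even when investment replaces (n + g + δ)·k; here n + g + δ = 0.12.
Golden rule sets MPK = n+g+δ: 0.43·k^(0.43−1) = 0.12, so k_gold = (0.43/0.12)^(1/0.57) ≈ 9.3850.
y_gold = 9.3850^0.43 ≈ 2.6191.
c_gold = y_gold − (n+g+δ)·k_gold = 2.6191 − 0.12·9.3850 ≈ 1.4929.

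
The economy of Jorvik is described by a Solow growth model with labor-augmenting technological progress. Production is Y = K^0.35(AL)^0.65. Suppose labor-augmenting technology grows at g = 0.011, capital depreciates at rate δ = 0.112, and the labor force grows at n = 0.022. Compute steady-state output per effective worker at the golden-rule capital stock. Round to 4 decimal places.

Capital per effective worker breaks even when investment replaces (n + g + δ)·k; here n + g + δ = 0.145.
At the golden rule the marginal product of capital equals n+g+δ: 0.35·k^(0.35−1) = 0.145. Solving, k_gold = (0.35/0.145)^(1/0.65) ≈ 3.8794.
Output: y_gold = k_gold^0.35 = 3.8794^0.35 ≈ 1.6072.

y_gold ≈ 1.6072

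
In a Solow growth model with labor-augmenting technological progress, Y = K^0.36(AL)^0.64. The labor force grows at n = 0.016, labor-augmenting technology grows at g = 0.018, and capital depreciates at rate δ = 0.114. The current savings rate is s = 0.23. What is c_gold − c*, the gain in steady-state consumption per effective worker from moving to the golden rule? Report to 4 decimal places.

Capital per effective worker breaks even when investment replaces (n + g + δ)·k; here n + g + δ = 0.148.
Current steady state (s = 0.23): k* = (0.23/0.148)^(1/0.64) ≈ 1.9914, y* = 1.9914^0.36 ≈ 1.2814, c* = (1−0.23)·1.2814 ≈ 0.9867.
Setting f'(k) = n+g+δ gives 0.36·k^(0.36−1) = 0.148, hence k_gold = (0.36/0.148)^(1/0.64) ≈ 4.0104.
y_gold = 4.0104^0.36 ≈ 1.6487, c_gold = y_gold − 0.148·k_gold ≈ 1.0552.
Gain: Δc = 1.0552 − 0.9867 ≈ 0.0685.

Δc ≈ 0.0685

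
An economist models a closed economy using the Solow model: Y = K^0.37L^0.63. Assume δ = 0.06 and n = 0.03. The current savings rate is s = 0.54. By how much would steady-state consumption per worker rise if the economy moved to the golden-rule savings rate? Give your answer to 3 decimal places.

Δc ≈ 0.128

n + δ = 0.03 + 0.06 = 0.09.
Current steady state (s = 0.54): k* = (0.54/0.09)^(1/0.63) ≈ 17.1854, y* = 17.1854^0.37 ≈ 2.8642, c* = (1−0.54)·2.8642 ≈ 1.3176.
Golden rule sets MPK = n+δ: 0.37·k^(0.37−1) = 0.09, so k_gold = (0.37/0.09)^(1/0.63) ≈ 9.4306.
y_gold = 9.4306^0.37 ≈ 2.2939, c_gold = y_gold − 0.09·k_gold ≈ 1.4452.
Gain: Δc = 1.4452 − 1.3176 ≈ 0.1276.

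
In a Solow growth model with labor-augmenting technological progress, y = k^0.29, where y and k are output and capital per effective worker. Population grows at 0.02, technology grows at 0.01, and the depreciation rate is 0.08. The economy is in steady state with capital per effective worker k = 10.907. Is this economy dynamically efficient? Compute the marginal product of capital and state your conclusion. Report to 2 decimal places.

n + g + δ = 0.02 + 0.01 + 0.08 = 0.11.
MPK = 0.29·k^(0.29−1) = 0.29·10.907^(-0.71) ≈ 0.0532.
MPK < 0.11, so the economy is dynamically inefficient (over-saving).

dynamically inefficient; MPK ≈ 0.05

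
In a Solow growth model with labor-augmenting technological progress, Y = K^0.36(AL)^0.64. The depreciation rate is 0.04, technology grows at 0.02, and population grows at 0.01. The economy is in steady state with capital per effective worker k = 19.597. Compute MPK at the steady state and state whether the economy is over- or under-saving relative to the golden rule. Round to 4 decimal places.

over-saving; MPK ≈ 0.0536

Capital per effective worker breaks even when investment replaces (n + g + δ)·k; here n + g + δ = 0.07.
MPK = 0.36·k^(0.36−1) = 0.36·19.597^(-0.64) ≈ 0.0536.
MPK < 0.07, so the economy is dynamically inefficient (over-saving).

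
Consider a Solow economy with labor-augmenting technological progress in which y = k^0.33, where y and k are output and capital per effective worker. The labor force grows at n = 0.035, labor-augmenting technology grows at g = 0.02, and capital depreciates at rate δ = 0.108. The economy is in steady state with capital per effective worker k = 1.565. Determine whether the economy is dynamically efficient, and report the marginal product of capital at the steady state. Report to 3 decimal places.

dynamically efficient; MPK ≈ 0.244

Break-even investment rate: n + g + δ = 0.035 + 0.02 + 0.108 = 0.163.
MPK = 0.33·k^(0.33−1) = 0.33·1.565^(-0.67) ≈ 0.2444.
MPK > 0.163, so the economy is dynamically efficient (under-saving).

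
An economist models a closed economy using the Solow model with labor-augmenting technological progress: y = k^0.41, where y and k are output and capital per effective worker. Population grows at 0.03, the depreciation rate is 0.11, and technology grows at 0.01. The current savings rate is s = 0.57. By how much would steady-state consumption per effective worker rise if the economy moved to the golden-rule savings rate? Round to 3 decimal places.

Δc ≈ 0.099

Capital per effective worker breaks even when investment replaces (n + g + δ)·k; here n + g + δ = 0.15.
Current steady state (s = 0.57): k* = (0.57/0.15)^(1/0.59) ≈ 9.6091, y* = 9.6091^0.41 ≈ 2.5287, c* = (1−0.57)·2.5287 ≈ 1.0873.
Golden rule sets MPK = n+g+δ: 0.41·k^(0.41−1) = 0.15, so k_gold = (0.41/0.15)^(1/0.59) ≈ 5.4974.
y_gold = 5.4974^0.41 ≈ 2.0112, c_gold = y_gold − 0.15·k_gold ≈ 1.1866.
Gain: Δc = 1.1866 − 1.0873 ≈ 0.0993.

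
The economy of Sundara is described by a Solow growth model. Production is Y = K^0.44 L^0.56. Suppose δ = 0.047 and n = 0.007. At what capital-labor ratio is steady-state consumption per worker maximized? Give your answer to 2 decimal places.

k_gold ≈ 42.35

Break-even investment rate: n + δ = 0.007 + 0.047 = 0.054.
Setting f'(k) = n+δ gives 0.44·k^(0.44−1) = 0.054, hence k_gold = (0.44/0.054)^(1/0.56) ≈ 42.3537.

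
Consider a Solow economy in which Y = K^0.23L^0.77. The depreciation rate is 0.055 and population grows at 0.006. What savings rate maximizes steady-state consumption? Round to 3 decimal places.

s_gold = 0.230

n + δ = 0.006 + 0.055 = 0.061.
At the golden rule MPK = n+δ, and in any Cobb-Douglas steady state s = (n+δ)·k/y = MPK·k/y = capital's share 0.23.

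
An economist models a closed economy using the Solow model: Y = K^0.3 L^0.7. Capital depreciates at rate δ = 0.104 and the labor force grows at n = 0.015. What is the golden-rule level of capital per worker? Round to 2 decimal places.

k_gold ≈ 3.75

The effective depreciation rate is n + δ = 0.015 + 0.104 = 0.119.
Setting f'(k) = n+δ gives 0.3·k^(0.3−1) = 0.119, hence k_gold = (0.3/0.119)^(1/0.7) ≈ 3.7469.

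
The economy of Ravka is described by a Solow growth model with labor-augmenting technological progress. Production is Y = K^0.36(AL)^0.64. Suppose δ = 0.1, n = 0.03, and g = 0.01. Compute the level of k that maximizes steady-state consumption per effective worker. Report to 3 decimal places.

The effective depreciation rate is n + g + δ = 0.03 + 0.01 + 0.1 = 0.14.
Setting f'(k) = n+g+δ gives 0.36·k^(0.36−1) = 0.14, hence k_gold = (0.36/0.14)^(1/0.64) ≈ 4.3742.

k_gold ≈ 4.374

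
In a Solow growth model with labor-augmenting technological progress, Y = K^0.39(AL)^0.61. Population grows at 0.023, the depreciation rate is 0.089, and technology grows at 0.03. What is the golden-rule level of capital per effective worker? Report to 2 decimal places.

k_gold ≈ 5.24

n + g + δ = 0.023 + 0.03 + 0.089 = 0.142.
Setting f'(k) = n+g+δ gives 0.39·k^(0.39−1) = 0.142, hence k_gold = (0.39/0.142)^(1/0.61) ≈ 5.2397.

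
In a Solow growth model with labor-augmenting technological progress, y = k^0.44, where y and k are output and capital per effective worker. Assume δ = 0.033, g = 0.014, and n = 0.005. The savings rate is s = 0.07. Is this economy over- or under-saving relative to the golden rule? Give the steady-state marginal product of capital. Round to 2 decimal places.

Break-even investment rate: n + g + δ = 0.005 + 0.014 + 0.033 = 0.052.
Steady-state k*: s·k^0.44 = 0.052·k gives k* = (0.07/0.052)^(1/0.56) ≈ 1.7003.
MPK = 0.44·1.7003^(-0.56) ≈ 0.3269.
MPK > n+g+δ = 0.052, so the economy is dynamically efficient (under-saving).

under-saving; MPK ≈ 0.33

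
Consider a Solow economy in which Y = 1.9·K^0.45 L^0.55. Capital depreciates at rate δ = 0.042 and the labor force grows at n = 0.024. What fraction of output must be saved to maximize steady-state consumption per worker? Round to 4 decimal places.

Capital per worker breaks even when investment replaces (n + δ)·k; here n + δ = 0.066.
At the golden rule MPK = n+δ, and in any Cobb-Douglas steady state s = (n+δ)·k/y = MPK·k/y = capital's share 0.45.

s_gold = 0.4500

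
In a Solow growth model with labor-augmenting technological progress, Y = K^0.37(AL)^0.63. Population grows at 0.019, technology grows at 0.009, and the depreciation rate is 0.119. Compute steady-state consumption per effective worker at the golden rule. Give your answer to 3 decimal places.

The effective depreciation rate is n + g + δ = 0.019 + 0.009 + 0.119 = 0.147.
Maximizing c = f(k) − (n+g+δ)·k gives f'(k) = n+g+δ, i.e. 0.37·k^(0.37−1) = 0.147, so k_gold = (0.37/0.147)^(1/0.63) ≈ 4.3284.
y_gold = 4.3284^0.37 ≈ 1.7196.
c_gold = y_gold − (n+g+δ)·k_gold = 1.7196 − 0.147·4.3284 ≈ 1.0834.

c_gold ≈ 1.083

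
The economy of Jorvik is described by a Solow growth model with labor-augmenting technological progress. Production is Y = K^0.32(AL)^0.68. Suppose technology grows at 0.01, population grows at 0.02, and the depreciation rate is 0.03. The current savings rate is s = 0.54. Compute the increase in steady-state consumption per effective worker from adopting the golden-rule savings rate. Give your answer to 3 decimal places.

Capital per effective worker breaks even when investment replaces (n + g + δ)·k; here n + g + δ = 0.06.
Current steady state (s = 0.54): k* = (0.54/0.06)^(1/0.68) ≈ 25.3103, y* = 25.3103^0.32 ≈ 2.8123, c* = (1−0.54)·2.8123 ≈ 1.2936.
Maximizing c = f(k) − (n+g+δ)·k gives f'(k) = n+g+δ, i.e. 0.32·k^(0.32−1) = 0.06, so k_gold = (0.32/0.06)^(1/0.68) ≈ 11.7251.
y_gold = 11.7251^0.32 ≈ 2.1985, c_gold = y_gold − 0.06·k_gold ≈ 1.4949.
Gain: Δc = 1.4949 − 1.2936 ≈ 0.2013.

Δc ≈ 0.201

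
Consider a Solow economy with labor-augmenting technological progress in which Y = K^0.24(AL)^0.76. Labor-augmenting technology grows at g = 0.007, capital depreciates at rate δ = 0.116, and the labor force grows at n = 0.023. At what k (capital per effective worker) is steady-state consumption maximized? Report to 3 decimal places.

The effective depreciation rate is n + g + δ = 0.023 + 0.007 + 0.116 = 0.146.
Maximizing c = f(k) − (n+g+δ)·k gives f'(k) = n+g+δ, i.e. 0.24·k^(0.24−1) = 0.146, so k_gold = (0.24/0.146)^(1/0.76) ≈ 1.9232.

k_gold ≈ 1.923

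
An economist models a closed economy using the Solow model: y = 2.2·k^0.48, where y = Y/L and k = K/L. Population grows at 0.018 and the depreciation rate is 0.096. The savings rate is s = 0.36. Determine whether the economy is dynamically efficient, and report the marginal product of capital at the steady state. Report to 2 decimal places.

dynamically efficient; MPK ≈ 0.15

Break-even investment rate: n + δ = 0.018 + 0.096 = 0.114.
Steady-state k*: s·A·k^0.48 = 0.114·k gives k* = (0.36·2.2/0.114)^(1/0.52) ≈ 41.5801.
MPK = 0.48·2.2·41.5801^(-0.52) ≈ 0.1520.
MPK > n+δ = 0.114, so the economy is dynamically efficient (under-saving).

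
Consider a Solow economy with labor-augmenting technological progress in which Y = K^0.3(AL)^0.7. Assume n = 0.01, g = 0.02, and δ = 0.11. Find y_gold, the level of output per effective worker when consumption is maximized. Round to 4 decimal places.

y_gold ≈ 1.3863

Break-even investment rate: n + g + δ = 0.01 + 0.02 + 0.11 = 0.14.
Golden rule sets MPK = n+g+δ: 0.3·k^(0.3−1) = 0.14, so k_gold = (0.3/0.14)^(1/0.7) ≈ 2.9706.
Output: y_gold = k_gold^0.3 = 2.9706^0.3 ≈ 1.3863.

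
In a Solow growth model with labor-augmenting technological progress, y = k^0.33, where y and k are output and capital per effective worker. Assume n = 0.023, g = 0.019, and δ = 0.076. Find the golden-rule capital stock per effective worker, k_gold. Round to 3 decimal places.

k_gold ≈ 4.641

n + g + δ = 0.023 + 0.019 + 0.076 = 0.118.
Golden rule sets MPK = n+g+δ: 0.33·k^(0.33−1) = 0.118, so k_gold = (0.33/0.118)^(1/0.67) ≈ 4.6410.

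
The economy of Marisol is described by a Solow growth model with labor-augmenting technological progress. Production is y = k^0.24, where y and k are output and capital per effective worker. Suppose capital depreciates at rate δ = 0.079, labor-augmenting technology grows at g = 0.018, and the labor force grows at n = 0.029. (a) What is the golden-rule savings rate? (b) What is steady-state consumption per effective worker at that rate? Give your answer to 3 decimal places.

(a) s_gold = 0.240; (b) c_gold ≈ 0.932

n + g + δ = 0.029 + 0.018 + 0.079 = 0.126.
For Cobb-Douglas, s_gold equals capital's share: s_gold = 0.24.
Golden rule sets MPK = n+g+δ: 0.24·k^(0.24−1) = 0.126, so k_gold = (0.24/0.126)^(1/0.76) ≈ 2.3346.
y_gold = 2.3346^0.24 ≈ 1.2257; c_gold = (1−0.24)·y_gold ≈ 0.9315.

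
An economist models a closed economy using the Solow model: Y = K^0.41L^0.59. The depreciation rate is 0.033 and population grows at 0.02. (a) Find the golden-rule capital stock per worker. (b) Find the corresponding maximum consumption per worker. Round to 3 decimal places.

The effective depreciation rate is n + δ = 0.02 + 0.033 = 0.053.
Setting f'(k) = n+δ gives 0.41·k^(0.41−1) = 0.053, hence k_gold = (0.41/0.053)^(1/0.59) ≈ 32.0587.
y_gold = 32.0587^0.41 ≈ 4.1442; c_gold = y_gold − 0.053·k_gold ≈ 2.4451.

(a) k_gold ≈ 32.059; (b) c_gold ≈ 2.445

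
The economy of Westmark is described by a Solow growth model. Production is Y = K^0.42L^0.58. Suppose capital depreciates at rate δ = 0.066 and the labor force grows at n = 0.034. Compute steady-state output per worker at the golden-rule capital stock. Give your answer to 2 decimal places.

n + δ = 0.034 + 0.066 = 0.1.
At the golden rule the marginal product of capital equals n+δ: 0.42·k^(0.42−1) = 0.1. Solving, k_gold = (0.42/0.1)^(1/0.58) ≈ 11.8732.
Output: y_gold = k_gold^0.42 = 11.8732^0.42 ≈ 2.8270.

y_gold ≈ 2.83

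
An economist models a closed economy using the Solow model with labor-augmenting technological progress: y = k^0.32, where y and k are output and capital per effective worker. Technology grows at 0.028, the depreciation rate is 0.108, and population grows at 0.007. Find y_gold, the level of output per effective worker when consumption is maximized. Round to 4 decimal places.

y_gold ≈ 1.4609

Capital per effective worker breaks even when investment replaces (n + g + δ)·k; here n + g + δ = 0.143.
Setting f'(k) = n+g+δ gives 0.32·k^(0.32−1) = 0.143, hence k_gold = (0.32/0.143)^(1/0.68) ≈ 3.2691.
Output: y_gold = k_gold^0.32 = 3.2691^0.32 ≈ 1.4609.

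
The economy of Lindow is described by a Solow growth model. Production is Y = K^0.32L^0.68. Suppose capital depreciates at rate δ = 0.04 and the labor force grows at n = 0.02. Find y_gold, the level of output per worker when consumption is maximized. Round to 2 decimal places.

y_gold ≈ 2.20

Capital per worker breaks even when investment replaces (n + δ)·k; here n + δ = 0.06.
At the golden rule the marginal product of capital equals n+δ: 0.32·k^(0.32−1) = 0.06. Solving, k_gold = (0.32/0.06)^(1/0.68) ≈ 11.7251.
Output: y_gold = k_gold^0.32 = 11.7251^0.32 ≈ 2.1985.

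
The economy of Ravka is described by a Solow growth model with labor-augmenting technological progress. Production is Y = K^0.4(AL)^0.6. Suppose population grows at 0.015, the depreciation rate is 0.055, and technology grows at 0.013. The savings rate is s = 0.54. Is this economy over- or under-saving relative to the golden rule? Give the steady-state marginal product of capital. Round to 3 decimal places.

Break-even investment rate: n + g + δ = 0.015 + 0.013 + 0.055 = 0.083.
Steady-state k*: s·k^0.4 = 0.083·k gives k* = (0.54/0.083)^(1/0.6) ≈ 22.6739.
MPK = 0.4·22.6739^(-0.6) ≈ 0.0615.
MPK < n+g+δ = 0.083, so the economy is dynamically inefficient (over-saving).

over-saving; MPK ≈ 0.061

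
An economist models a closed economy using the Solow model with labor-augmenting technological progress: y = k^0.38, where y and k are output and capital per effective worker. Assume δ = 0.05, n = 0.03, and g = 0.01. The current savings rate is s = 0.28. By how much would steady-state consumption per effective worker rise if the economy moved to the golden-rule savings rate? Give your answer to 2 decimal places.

Δc ≈ 0.06

n + g + δ = 0.03 + 0.01 + 0.05 = 0.09.
Current steady state (s = 0.28): k* = (0.28/0.09)^(1/0.62) ≈ 6.2377, y* = 6.2377^0.38 ≈ 2.0050, c* = (1−0.28)·2.0050 ≈ 1.4436.
Golden rule sets MPK = n+g+δ: 0.38·k^(0.38−1) = 0.09, so k_gold = (0.38/0.09)^(1/0.62) ≈ 10.2079.
y_gold = 10.2079^0.38 ≈ 2.4177, c_gold = y_gold − 0.09·k_gold ≈ 1.4990.
Gain: Δc = 1.4990 − 1.4436 ≈ 0.0554.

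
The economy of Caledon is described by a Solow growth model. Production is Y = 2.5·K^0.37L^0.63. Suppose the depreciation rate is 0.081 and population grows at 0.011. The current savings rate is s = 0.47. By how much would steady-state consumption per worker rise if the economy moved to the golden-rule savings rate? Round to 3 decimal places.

Δc ≈ 0.194

n + δ = 0.011 + 0.081 = 0.092.
Current steady state (s = 0.47): k* = (0.47·2.5/0.092)^(1/0.63) ≈ 57.0102, y* = 2.5·57.0102^0.37 ≈ 11.1594, c* = (1−0.47)·11.1594 ≈ 5.9145.
Maximizing c = f(k) − (n+δ)·k gives f'(k) = n+δ, i.e. 0.37·2.5·k^(0.37−1) = 0.092, so k_gold = (0.37·2.5/0.092)^(1/0.63) ≈ 38.9976.
y_gold = 2.5·38.9976^0.37 ≈ 9.6967, c_gold = y_gold − 0.092·k_gold ≈ 6.1089.
Gain: Δc = 6.1089 − 5.9145 ≈ 0.1944.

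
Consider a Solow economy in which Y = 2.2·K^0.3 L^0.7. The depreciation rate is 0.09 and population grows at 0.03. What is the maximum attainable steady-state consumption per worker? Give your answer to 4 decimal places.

Capital per worker breaks even when investment replaces (n + δ)·k; here n + δ = 0.12.
Setting f'(k) = n+δ gives 0.3·2.2·k^(0.3−1) = 0.12, hence k_gold = (0.3·2.2/0.12)^(1/0.7) ≈ 11.4199.
y_gold = 2.2·11.4199^0.3 ≈ 4.5679.
c_gold = y_gold − (n+δ)·k_gold = 4.5679 − 0.12·11.4199 ≈ 3.1976.

c_gold ≈ 3.1976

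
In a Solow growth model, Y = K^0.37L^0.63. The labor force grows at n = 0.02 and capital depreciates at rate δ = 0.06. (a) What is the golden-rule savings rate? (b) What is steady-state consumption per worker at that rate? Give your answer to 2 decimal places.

The effective depreciation rate is n + δ = 0.02 + 0.06 = 0.08.
For Cobb-Douglas, s_gold equals capital's share: s_gold = 0.37.
At the golden rule the marginal product of capital equals n+δ: 0.37·k^(0.37−1) = 0.08. Solving, k_gold = (0.37/0.08)^(1/0.63) ≈ 11.3693.
y_gold = 11.3693^0.37 ≈ 2.4582; c_gold = (1−0.37)·y_gold ≈ 1.5487.

(a) s_gold = 0.37; (b) c_gold ≈ 1.55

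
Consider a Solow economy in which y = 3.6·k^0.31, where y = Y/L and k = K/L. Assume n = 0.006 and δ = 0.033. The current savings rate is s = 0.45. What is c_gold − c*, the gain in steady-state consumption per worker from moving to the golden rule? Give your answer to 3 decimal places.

Δc ≈ 0.646

n + δ = 0.006 + 0.033 = 0.039.
Current steady state (s = 0.45): k* = (0.45·3.6/0.039)^(1/0.69) ≈ 221.6054, y* = 3.6·221.6054^0.31 ≈ 19.2058, c* = (1−0.45)·19.2058 ≈ 10.5632.
Setting f'(k) = n+δ gives 0.31·3.6·k^(0.31−1) = 0.039, hence k_gold = (0.31·3.6/0.039)^(1/0.69) ≈ 129.1261.
y_gold = 3.6·129.1261^0.31 ≈ 16.2449, c_gold = y_gold − 0.039·k_gold ≈ 11.2090.
Gain: Δc = 11.2090 − 10.5632 ≈ 0.6458.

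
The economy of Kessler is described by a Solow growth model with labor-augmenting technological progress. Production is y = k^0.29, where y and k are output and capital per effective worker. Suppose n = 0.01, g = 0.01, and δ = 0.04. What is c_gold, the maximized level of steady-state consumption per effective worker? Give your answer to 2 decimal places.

c_gold ≈ 1.35

The effective depreciation rate is n + g + δ = 0.01 + 0.01 + 0.04 = 0.06.
Golden rule sets MPK = n+g+δ: 0.29·k^(0.29−1) = 0.06, so k_gold = (0.29/0.06)^(1/0.71) ≈ 9.1987.
y_gold = 9.1987^0.29 ≈ 1.9032.
c_gold = y_gold − (n+g+δ)·k_gold = 1.9032 − 0.06·9.1987 ≈ 1.3513.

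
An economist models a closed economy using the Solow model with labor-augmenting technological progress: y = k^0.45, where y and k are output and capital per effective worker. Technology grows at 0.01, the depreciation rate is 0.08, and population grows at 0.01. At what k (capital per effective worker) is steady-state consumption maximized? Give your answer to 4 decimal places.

The effective depreciation rate is n + g + δ = 0.01 + 0.01 + 0.08 = 0.1.
Golden rule sets MPK = n+g+δ: 0.45·k^(0.45−1) = 0.1, so k_gold = (0.45/0.1)^(1/0.55) ≈ 15.4049.

k_gold ≈ 15.4049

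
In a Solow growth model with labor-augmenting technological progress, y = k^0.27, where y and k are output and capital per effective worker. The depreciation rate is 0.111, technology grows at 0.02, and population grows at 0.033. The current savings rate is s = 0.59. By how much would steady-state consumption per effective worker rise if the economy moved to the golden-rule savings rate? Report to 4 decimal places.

Δc ≈ 0.2195

Capital per effective worker breaks even when investment replaces (n + g + δ)·k; here n + g + δ = 0.164.
Current steady state (s = 0.59): k* = (0.59/0.164)^(1/0.73) ≈ 5.7764, y* = 5.7764^0.27 ≈ 1.6056, c* = (1−0.59)·1.6056 ≈ 0.6583.
Golden rule sets MPK = n+g+δ: 0.27·k^(0.27−1) = 0.164, so k_gold = (0.27/0.164)^(1/0.73) ≈ 1.9797.
y_gold = 1.9797^0.27 ≈ 1.2025, c_gold = y_gold − 0.164·k_gold ≈ 0.8778.
Gain: Δc = 0.8778 − 0.6583 ≈ 0.2195.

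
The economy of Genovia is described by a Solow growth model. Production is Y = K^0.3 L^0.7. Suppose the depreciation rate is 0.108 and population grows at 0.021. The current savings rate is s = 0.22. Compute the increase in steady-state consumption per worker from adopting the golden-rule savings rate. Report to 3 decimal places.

Δc ≈ 0.025

Capital per worker breaks even when investment replaces (n + δ)·k; here n + δ = 0.129.
Current steady state (s = 0.22): k* = (0.22/0.129)^(1/0.7) ≈ 2.1438, y* = 2.1438^0.3 ≈ 1.2571, c* = (1−0.22)·1.2571 ≈ 0.9805.
Maximizing c = f(k) − (n+δ)·k gives f'(k) = n+δ, i.e. 0.3·k^(0.3−1) = 0.129, so k_gold = (0.3/0.129)^(1/0.7) ≈ 3.3390.
y_gold = 3.3390^0.3 ≈ 1.4358, c_gold = y_gold − 0.129·k_gold ≈ 1.0050.
Gain: Δc = 1.0050 − 0.9805 ≈ 0.0245.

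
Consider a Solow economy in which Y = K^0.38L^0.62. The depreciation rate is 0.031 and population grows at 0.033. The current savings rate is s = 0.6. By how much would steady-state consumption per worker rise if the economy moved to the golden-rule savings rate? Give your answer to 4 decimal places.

Capital per worker breaks even when investment replaces (n + δ)·k; here n + δ = 0.064.
Current steady state (s = 0.6): k* = (0.6/0.064)^(1/0.62) ≈ 36.9569, y* = 36.9569^0.38 ≈ 3.9421, c* = (1−0.6)·3.9421 ≈ 1.5768.
Maximizing c = f(k) − (n+δ)·k gives f'(k) = n+δ, i.e. 0.38·k^(0.38−1) = 0.064, so k_gold = (0.38/0.064)^(1/0.62) ≈ 17.6908.
y_gold = 17.6908^0.38 ≈ 2.9795, c_gold = y_gold − 0.064·k_gold ≈ 1.8473.
Gain: Δc = 1.8473 − 1.5768 ≈ 0.2705.

Δc ≈ 0.2705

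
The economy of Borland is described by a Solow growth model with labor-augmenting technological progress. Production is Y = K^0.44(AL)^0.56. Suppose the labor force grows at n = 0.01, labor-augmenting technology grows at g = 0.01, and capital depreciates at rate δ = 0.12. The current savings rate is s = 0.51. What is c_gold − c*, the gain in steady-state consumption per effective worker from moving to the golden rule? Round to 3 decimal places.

Capital per effective worker breaks even when investment replaces (n + g + δ)·k; here n + g + δ = 0.14.
Current steady state (s = 0.51): k* = (0.51/0.14)^(1/0.56) ≈ 10.0595, y* = 10.0595^0.44 ≈ 2.7614, c* = (1−0.51)·2.7614 ≈ 1.3531.
Maximizing c = f(k) − (n+g+δ)·k gives f'(k) = n+g+δ, i.e. 0.44·k^(0.44−1) = 0.14, so k_gold = (0.44/0.14)^(1/0.56) ≈ 7.7282.
y_gold = 7.7282^0.44 ≈ 2.4590, c_gold = y_gold − 0.14·k_gold ≈ 1.3770.
Gain: Δc = 1.3770 − 1.3531 ≈ 0.0239.

Δc ≈ 0.024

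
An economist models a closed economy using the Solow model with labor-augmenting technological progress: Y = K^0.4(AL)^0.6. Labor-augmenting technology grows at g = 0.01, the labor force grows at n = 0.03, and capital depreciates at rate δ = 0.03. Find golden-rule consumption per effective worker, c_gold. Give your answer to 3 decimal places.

n + g + δ = 0.03 + 0.01 + 0.03 = 0.07.
At the golden rule the marginal product of capital equals n+g+δ: 0.4·k^(0.4−1) = 0.07. Solving, k_gold = (0.4/0.07)^(1/0.6) ≈ 18.2643.
y_gold = 18.2643^0.4 ≈ 3.1963.
c_gold = y_gold − (n+g+δ)·k_gold = 3.1963 − 0.07·18.2643 ≈ 1.9178.

c_gold ≈ 1.918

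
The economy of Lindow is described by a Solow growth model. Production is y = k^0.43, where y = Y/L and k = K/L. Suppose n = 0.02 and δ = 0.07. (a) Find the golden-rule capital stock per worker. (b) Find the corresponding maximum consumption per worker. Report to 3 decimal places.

The effective depreciation rate is n + δ = 0.02 + 0.07 = 0.09.
Golden rule sets MPK = n+δ: 0.43·k^(0.43−1) = 0.09, so k_gold = (0.43/0.09)^(1/0.57) ≈ 15.5462.
y_gold = 15.5462^0.43 ≈ 3.2539; c_gold = y_gold − 0.09·k_gold ≈ 1.8547.

(a) k_gold ≈ 15.546; (b) c_gold ≈ 1.855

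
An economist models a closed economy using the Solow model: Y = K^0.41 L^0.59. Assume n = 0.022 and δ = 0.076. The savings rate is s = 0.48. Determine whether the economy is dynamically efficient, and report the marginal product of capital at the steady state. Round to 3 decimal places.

Break-even investment rate: n + δ = 0.022 + 0.076 = 0.098.
Steady-state k*: s·k^0.41 = 0.098·k gives k* = (0.48/0.098)^(1/0.59) ≈ 14.7747.
MPK = 0.41·14.7747^(-0.59) ≈ 0.0837.
MPK < n+δ = 0.098, so the economy is dynamically inefficient (over-saving).

dynamically inefficient; MPK ≈ 0.084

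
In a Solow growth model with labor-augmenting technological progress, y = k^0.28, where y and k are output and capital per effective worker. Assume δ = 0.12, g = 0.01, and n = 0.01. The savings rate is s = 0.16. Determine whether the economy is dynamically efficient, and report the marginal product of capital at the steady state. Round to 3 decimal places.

Capital per effective worker breaks even when investment replaces (n + g + δ)·k; here n + g + δ = 0.14.
Steady-state k*: s·k^0.28 = 0.14·k gives k* = (0.16/0.14)^(1/0.72) ≈ 1.2038.
MPK = 0.28·1.2038^(-0.72) ≈ 0.2450.
MPK > n+g+δ = 0.14, so the economy is dynamically efficient (under-saving).

dynamically efficient; MPK ≈ 0.245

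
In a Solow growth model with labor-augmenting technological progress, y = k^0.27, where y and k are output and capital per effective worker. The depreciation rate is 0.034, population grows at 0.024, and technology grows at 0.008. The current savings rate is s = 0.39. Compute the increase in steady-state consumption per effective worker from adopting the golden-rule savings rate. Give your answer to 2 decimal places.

Δc ≈ 0.05

The effective depreciation rate is n + g + δ = 0.024 + 0.008 + 0.034 = 0.066.
Current steady state (s = 0.39): k* = (0.39/0.066)^(1/0.73) ≈ 11.3993, y* = 11.3993^0.27 ≈ 1.9291, c* = (1−0.39)·1.9291 ≈ 1.1768.
At the golden rule the marginal product of capital equals n+g+δ: 0.27·k^(0.27−1) = 0.066. Solving, k_gold = (0.27/0.066)^(1/0.73) ≈ 6.8883.
y_gold = 6.8883^0.27 ≈ 1.6838, c_gold = y_gold − 0.066·k_gold ≈ 1.2292.
Gain: Δc = 1.2292 − 1.1768 ≈ 0.0524.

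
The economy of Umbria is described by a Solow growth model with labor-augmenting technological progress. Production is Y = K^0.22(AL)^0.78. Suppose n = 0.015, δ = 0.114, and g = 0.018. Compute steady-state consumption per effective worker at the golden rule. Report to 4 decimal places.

The effective depreciation rate is n + g + δ = 0.015 + 0.018 + 0.114 = 0.147.
Golden rule sets MPK = n+g+δ: 0.22·k^(0.22−1) = 0.147, so k_gold = (0.22/0.147)^(1/0.78) ≈ 1.6768.
y_gold = 1.6768^0.22 ≈ 1.1204.
c_gold = y_gold − (n+g+δ)·k_gold = 1.1204 − 0.147·1.6768 ≈ 0.8739.

c_gold ≈ 0.8739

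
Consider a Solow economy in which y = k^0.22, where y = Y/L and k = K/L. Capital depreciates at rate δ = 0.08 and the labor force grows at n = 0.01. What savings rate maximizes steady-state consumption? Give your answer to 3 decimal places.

s_gold = 0.220

The effective depreciation rate is n + δ = 0.01 + 0.08 = 0.09.
At the golden rule MPK = n+δ, and in any Cobb-Douglas steady state s = (n+δ)·k/y = MPK·k/y = capital's share 0.22.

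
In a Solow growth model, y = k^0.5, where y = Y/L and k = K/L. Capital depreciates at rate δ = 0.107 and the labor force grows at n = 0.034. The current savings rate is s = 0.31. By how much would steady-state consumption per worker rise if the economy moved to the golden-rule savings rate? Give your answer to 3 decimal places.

Δc ≈ 0.256

n + δ = 0.034 + 0.107 = 0.141.
Current steady state (s = 0.31): k* = (0.31/0.141)^(1/0.5) ≈ 4.8338, y* = 4.8338^0.5 ≈ 2.1986, c* = (1−0.31)·2.1986 ≈ 1.5170.
Golden rule sets MPK = n+δ: 0.5·k^(0.5−1) = 0.141, so k_gold = (0.5/0.141)^(1/0.5) ≈ 12.5748.
y_gold = 12.5748^0.5 ≈ 3.5461, c_gold = y_gold − 0.141·k_gold ≈ 1.7730.
Gain: Δc = 1.7730 − 1.5170 ≈ 0.2560.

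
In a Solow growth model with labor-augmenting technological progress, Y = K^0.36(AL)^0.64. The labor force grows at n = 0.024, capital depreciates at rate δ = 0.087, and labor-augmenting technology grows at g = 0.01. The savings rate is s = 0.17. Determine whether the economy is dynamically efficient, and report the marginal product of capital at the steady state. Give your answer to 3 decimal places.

dynamically efficient; MPK ≈ 0.256

Break-even investment rate: n + g + δ = 0.024 + 0.01 + 0.087 = 0.121.
Steady-state k*: s·k^0.36 = 0.121·k gives k* = (0.17/0.121)^(1/0.64) ≈ 1.7011.
MPK = 0.36·1.7011^(-0.64) ≈ 0.2562.
MPK > n+g+δ = 0.121, so the economy is dynamically efficient (under-saving).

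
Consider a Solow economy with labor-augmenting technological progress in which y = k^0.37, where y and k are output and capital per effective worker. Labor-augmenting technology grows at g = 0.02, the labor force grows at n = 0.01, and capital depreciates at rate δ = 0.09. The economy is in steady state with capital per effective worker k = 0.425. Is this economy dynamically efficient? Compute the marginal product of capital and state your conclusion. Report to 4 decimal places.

The effective depreciation rate is n + g + δ = 0.01 + 0.02 + 0.09 = 0.12.
MPK = 0.37·k^(0.37−1) = 0.37·0.425^(-0.63) ≈ 0.6343.
MPK > 0.12, so the economy is dynamically efficient (under-saving).

dynamically efficient; MPK ≈ 0.6343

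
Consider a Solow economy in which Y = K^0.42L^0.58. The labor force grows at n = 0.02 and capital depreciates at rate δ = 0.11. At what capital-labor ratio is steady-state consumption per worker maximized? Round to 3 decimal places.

k_gold ≈ 7.553

The effective depreciation rate is n + δ = 0.02 + 0.11 = 0.13.
Setting f'(k) = n+δ gives 0.42·k^(0.42−1) = 0.13, hence k_gold = (0.42/0.13)^(1/0.58) ≈ 7.5529.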